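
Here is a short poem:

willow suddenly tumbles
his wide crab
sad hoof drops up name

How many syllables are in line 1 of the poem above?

Line 1: "willow suddenly tumbles": 2+3+2 = 7

7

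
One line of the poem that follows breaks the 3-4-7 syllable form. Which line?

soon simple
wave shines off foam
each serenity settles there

The third line

Line 1: soon (1), simple (2) → 3 ✓
Line 2: wave (1), shines (1), off (1), foam (1) → 4 ✓
Line 3: each (1), serenity (4), settles (2), there (1) → 8 (expected 7)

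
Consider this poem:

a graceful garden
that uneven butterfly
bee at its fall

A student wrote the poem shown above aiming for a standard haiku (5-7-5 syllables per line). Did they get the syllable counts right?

Line 1: "a graceful garden": 1+2+2 = 5 ✓
Line 2: "that uneven butterfly": 1+3+3 = 7 ✓
Line 3: "bee at its fall": 1+1+1+1 = 4 (expected 5)

No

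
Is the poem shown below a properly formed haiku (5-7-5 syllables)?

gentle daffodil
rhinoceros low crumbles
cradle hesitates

Line 1: gentle (2), daffodil (3) → 5 ✓
Line 2: rhinoceros (4), low (1), crumbles (2) → 7 ✓
Line 3: cradle (2), hesitates (3) → 5 ✓

Yes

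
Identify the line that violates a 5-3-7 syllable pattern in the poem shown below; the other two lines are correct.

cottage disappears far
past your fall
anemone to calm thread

Line 1: cottage (2), disappears (3), far (1) → 6 (expected 5)
Line 2: past (1), your (1), fall (1) → 3 ✓
Line 3: anemone (4), to (1), calm (1), thread (1) → 7 ✓

The first line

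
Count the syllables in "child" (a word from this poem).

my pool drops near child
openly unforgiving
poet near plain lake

1

"child" has 1 syllable.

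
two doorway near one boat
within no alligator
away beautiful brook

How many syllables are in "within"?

2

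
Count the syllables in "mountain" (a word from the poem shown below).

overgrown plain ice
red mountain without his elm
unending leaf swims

2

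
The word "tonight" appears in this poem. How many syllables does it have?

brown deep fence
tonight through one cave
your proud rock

"tonight" has 2 syllables.

2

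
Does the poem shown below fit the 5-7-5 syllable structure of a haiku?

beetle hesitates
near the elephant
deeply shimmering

No

Line 1: beetle(2) + hesitates(3) = 5 ✓
Line 2: near(1) + the(1) + elephant(3) = 5 (expected 7)
Line 3: deeply(2) + shimmering(3) = 5 ✓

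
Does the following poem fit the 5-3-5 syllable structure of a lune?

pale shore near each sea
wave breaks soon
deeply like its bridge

Yes

Line 1: "pale shore near each sea": 1+1+1+1+1 = 5 ✓
Line 2: "wave breaks soon": 1+1+1 = 3 ✓
Line 3: "deeply like its bridge": 2+1+1+1 = 5 ✓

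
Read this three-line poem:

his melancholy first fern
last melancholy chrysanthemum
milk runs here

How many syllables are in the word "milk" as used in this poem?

1

"milk" has 1 syllable.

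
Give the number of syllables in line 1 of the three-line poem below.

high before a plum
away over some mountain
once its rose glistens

Line 1: high (1), before (2), a (1), plum (1) → 5

5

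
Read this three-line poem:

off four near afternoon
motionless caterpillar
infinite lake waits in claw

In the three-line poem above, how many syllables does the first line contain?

The first line: off (1), four (1), near (1), afternoon (3) → 6

6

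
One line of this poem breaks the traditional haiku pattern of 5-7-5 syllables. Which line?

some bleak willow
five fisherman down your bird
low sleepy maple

Line 1: "some bleak willow": 1+1+2 = 4 (expected 5)
Line 2: "five fisherman down your bird": 1+3+1+1+1 = 7 ✓
Line 3: "low sleepy maple": 1+2+2 = 5 ✓

The first line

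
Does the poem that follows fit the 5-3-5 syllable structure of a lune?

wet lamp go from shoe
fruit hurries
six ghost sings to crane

Line 1: "wet lamp go from shoe": 1+1+1+1+1 = 5 ✓
Line 2: "fruit hurries": 1+2 = 3 ✓
Line 3: "six ghost sings to crane": 1+1+1+1+1 = 5 ✓

Yes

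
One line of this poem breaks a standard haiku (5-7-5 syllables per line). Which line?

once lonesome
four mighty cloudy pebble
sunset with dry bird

The first line

Line 1: once (1), lonesome (2) → 3 (expected 5)
Line 2: four (1), mighty (2), cloudy (2), pebble (2) → 7 ✓
Line 3: sunset (2), with (1), dry (1), bird (1) → 5 ✓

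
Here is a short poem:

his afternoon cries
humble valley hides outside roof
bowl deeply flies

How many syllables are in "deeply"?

"deeply" has 2 syllables.

2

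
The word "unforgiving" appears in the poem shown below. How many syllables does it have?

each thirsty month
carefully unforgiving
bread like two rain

"unforgiving" has 4 syllables.

4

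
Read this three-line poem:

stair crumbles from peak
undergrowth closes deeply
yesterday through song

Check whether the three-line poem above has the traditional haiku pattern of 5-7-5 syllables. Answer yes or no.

Line 1: stair (1), crumbles (2), from (1), peak (1) → 5 ✓
Line 2: undergrowth (3), closes (2), deeply (2) → 7 ✓
Line 3: yesterday (3), through (1), song (1) → 5 ✓

Yes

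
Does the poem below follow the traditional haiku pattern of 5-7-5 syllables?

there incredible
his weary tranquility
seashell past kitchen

Yes

Line 1: there(1) + incredible(4) = 5 ✓
Line 2: his(1) + weary(2) + tranquility(4) = 7 ✓
Line 3: seashell(2) + past(1) + kitchen(2) = 5 ✓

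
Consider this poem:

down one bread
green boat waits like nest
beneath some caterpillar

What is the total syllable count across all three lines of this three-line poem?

Line 1: down(1) + one(1) + bread(1) = 3
Line 2: green(1) + boat(1) + waits(1) + like(1) + nest(1) = 5
Line 3: beneath(2) + some(1) + caterpillar(4) = 7
Total: 3 + 5 + 7 = 15

15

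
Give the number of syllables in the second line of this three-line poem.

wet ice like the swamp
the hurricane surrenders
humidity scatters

The second line: the (1), hurricane (3), surrenders (3) → 7

7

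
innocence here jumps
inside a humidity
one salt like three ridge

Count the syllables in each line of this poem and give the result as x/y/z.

5/7/5

Line 1: innocence (3), here (1), jumps (1) → 5
Line 2: inside (2), a (1), humidity (4) → 7
Line 3: one (1), salt (1), like (1), three (1), ridge (1) → 5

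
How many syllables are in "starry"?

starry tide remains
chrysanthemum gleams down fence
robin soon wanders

2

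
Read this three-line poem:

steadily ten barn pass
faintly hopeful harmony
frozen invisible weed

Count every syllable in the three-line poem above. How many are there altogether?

20

Line 1: "steadily ten barn pass": 3+1+1+1 = 6
Line 2: "faintly hopeful harmony": 2+2+3 = 7
Line 3: "frozen invisible weed": 2+4+1 = 7
Total: 6 + 7 + 7 = 20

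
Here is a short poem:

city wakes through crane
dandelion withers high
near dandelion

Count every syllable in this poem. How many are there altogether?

Line 1: "city wakes through crane": 2+1+1+1 = 5
Line 2: "dandelion withers high": 4+2+1 = 7
Line 3: "near dandelion": 1+4 = 5
Total: 5 + 7 + 5 = 17

17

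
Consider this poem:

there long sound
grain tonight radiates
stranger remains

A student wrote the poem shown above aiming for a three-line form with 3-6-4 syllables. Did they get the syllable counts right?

Yes

Line 1: there(1) + long(1) + sound(1) = 3 ✓
Line 2: grain(1) + tonight(2) + radiates(3) = 6 ✓
Line 3: stranger(2) + remains(2) = 4 ✓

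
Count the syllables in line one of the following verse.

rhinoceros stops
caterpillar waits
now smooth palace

Line one: "rhinoceros stops": 4+1 = 5

5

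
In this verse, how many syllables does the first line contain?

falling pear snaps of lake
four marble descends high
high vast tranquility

The first line: falling (2), pear (1), snaps (1), of (1), lake (1) → 6

6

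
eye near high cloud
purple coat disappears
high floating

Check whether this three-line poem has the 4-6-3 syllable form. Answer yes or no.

Yes

Line 1: "eye near high cloud": 1+1+1+1 = 4 ✓
Line 2: "purple coat disappears": 2+1+3 = 6 ✓
Line 3: "high floating": 1+2 = 3 ✓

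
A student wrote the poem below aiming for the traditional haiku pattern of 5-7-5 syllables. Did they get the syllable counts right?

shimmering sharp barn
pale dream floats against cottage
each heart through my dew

Yes

Line 1: shimmering (3), sharp (1), barn (1) → 5 ✓
Line 2: pale (1), dream (1), floats (1), against (2), cottage (2) → 7 ✓
Line 3: each (1), heart (1), through (1), my (1), dew (1) → 5 ✓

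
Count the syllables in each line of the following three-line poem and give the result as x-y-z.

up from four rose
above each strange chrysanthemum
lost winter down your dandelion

Line 1: up (1), from (1), four (1), rose (1) → 4
Line 2: above (2), each (1), strange (1), chrysanthemum (4) → 8
Line 3: lost (1), winter (2), down (1), your (1), dandelion (4) → 9

4-8-9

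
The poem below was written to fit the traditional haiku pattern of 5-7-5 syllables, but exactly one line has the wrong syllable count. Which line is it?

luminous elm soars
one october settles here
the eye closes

The third line

Line 1: luminous (3), elm (1), soars (1) → 5 ✓
Line 2: one (1), october (3), settles (2), here (1) → 7 ✓
Line 3: the (1), eye (1), closes (2) → 4 (expected 5)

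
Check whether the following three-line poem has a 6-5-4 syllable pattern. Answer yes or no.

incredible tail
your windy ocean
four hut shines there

Line 1: incredible (4), tail (1) → 5 (expected 6)
Line 2: your (1), windy (2), ocean (2) → 5 ✓
Line 3: four (1), hut (1), shines (1), there (1) → 4 ✓

No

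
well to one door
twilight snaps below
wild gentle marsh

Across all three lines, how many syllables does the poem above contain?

13

Line 1: "well to one door": 1+1+1+1 = 4
Line 2: "twilight snaps below": 2+1+2 = 5
Line 3: "wild gentle marsh": 1+2+1 = 4
Total: 4 + 5 + 4 = 13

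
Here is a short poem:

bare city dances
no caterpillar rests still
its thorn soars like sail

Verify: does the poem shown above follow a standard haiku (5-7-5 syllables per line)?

Line 1: "bare city dances": 1+2+2 = 5 ✓
Line 2: "no caterpillar rests still": 1+4+1+1 = 7 ✓
Line 3: "its thorn soars like sail": 1+1+1+1+1 = 5 ✓

Yes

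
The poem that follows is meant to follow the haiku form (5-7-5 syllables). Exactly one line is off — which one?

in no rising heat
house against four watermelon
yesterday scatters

Line 1: in(1) + no(1) + rising(2) + heat(1) = 5 ✓
Line 2: house(1) + against(2) + four(1) + watermelon(4) = 8 (expected 7)
Line 3: yesterday(3) + scatters(2) = 5 ✓

Line 2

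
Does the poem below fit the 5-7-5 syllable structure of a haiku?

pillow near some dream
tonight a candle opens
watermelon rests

Yes

Line 1: "pillow near some dream": 2+1+1+1 = 5 ✓
Line 2: "tonight a candle opens": 2+1+2+2 = 7 ✓
Line 3: "watermelon rests": 4+1 = 5 ✓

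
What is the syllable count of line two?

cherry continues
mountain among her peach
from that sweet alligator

Line two: "mountain among her peach": 2+2+1+1 = 6

6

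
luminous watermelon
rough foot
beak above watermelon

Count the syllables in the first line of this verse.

The first line: "luminous watermelon": 3+4 = 7

7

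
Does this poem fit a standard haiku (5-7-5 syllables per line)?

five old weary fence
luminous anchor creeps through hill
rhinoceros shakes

No

Line 1: five(1) + old(1) + weary(2) + fence(1) = 5 ✓
Line 2: luminous(3) + anchor(2) + creeps(1) + through(1) + hill(1) = 8 (expected 7)
Line 3: rhinoceros(4) + shakes(1) = 5 ✓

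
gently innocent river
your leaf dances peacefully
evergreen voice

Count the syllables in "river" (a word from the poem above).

"river" has 2 syllables.

2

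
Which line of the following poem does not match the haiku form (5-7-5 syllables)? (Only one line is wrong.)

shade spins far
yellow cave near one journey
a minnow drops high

Line 1: shade (1), spins (1), far (1) → 3 (expected 5)
Line 2: yellow (2), cave (1), near (1), one (1), journey (2) → 7 ✓
Line 3: a (1), minnow (2), drops (1), high (1) → 5 ✓

The first line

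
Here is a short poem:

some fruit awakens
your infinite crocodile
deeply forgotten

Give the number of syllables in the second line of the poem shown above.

The second line: your (1), infinite (3), crocodile (3) → 7

7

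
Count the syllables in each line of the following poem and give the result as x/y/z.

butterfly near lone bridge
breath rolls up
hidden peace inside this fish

6/3/7

Line 1: butterfly(3) + near(1) + lone(1) + bridge(1) = 6
Line 2: breath(1) + rolls(1) + up(1) = 3
Line 3: hidden(2) + peace(1) + inside(2) + this(1) + fish(1) = 7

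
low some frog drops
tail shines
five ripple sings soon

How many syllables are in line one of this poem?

Line one: low (1), some (1), frog (1), drops (1) → 4

4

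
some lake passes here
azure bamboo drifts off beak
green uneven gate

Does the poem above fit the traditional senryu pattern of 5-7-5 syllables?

Line 1: some (1), lake (1), passes (2), here (1) → 5 ✓
Line 2: azure (2), bamboo (2), drifts (1), off (1), beak (1) → 7 ✓
Line 3: green (1), uneven (3), gate (1) → 5 ✓

Yes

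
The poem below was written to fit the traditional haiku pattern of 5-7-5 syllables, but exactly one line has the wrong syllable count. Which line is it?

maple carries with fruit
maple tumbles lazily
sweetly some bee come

Line 1

Line 1: maple(2) + carries(2) + with(1) + fruit(1) = 6 (expected 5)
Line 2: maple(2) + tumbles(2) + lazily(3) = 7 ✓
Line 3: sweetly(2) + some(1) + bee(1) + come(1) = 5 ✓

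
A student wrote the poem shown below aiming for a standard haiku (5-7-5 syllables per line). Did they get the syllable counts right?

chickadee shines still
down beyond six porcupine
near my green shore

Line 1: chickadee (3), shines (1), still (1) → 5 ✓
Line 2: down (1), beyond (2), six (1), porcupine (3) → 7 ✓
Line 3: near (1), my (1), green (1), shore (1) → 4 (expected 5)

No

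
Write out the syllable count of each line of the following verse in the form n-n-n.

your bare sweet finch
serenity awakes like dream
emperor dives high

4-8-5

Line 1: "your bare sweet finch": 1+1+1+1 = 4
Line 2: "serenity awakes like dream": 4+2+1+1 = 8
Line 3: "emperor dives high": 3+1+1 = 5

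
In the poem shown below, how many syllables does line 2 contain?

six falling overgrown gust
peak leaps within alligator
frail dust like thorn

8

Line 2: peak(1) + leaps(1) + within(2) + alligator(4) = 8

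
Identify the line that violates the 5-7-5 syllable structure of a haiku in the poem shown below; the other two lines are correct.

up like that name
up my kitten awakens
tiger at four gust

Line 1: "up like that name": 1+1+1+1 = 4 (expected 5)
Line 2: "up my kitten awakens": 1+1+2+3 = 7 ✓
Line 3: "tiger at four gust": 2+1+1+1 = 5 ✓

The first line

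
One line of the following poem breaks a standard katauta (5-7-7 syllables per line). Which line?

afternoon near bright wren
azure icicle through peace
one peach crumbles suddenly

The first line

Line 1: afternoon(3) + near(1) + bright(1) + wren(1) = 6 (expected 5)
Line 2: azure(2) + icicle(3) + through(1) + peace(1) = 7 ✓
Line 3: one(1) + peach(1) + crumbles(2) + suddenly(3) = 7 ✓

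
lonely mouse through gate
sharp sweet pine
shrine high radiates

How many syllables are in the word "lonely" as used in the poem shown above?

2

"lonely" has 2 syllables.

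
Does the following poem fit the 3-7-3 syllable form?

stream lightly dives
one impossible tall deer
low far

Line 1: "stream lightly dives": 1+2+1 = 4 (expected 3)
Line 2: "one impossible tall deer": 1+4+1+1 = 7 ✓
Line 3: "low far": 1+1 = 2 (expected 3)

No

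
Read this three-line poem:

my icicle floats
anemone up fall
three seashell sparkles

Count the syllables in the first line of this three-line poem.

The first line: my (1), icicle (3), floats (1) → 5

5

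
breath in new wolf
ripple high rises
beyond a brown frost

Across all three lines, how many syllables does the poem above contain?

14

Line 1: breath(1) + in(1) + new(1) + wolf(1) = 4
Line 2: ripple(2) + high(1) + rises(2) = 5
Line 3: beyond(2) + a(1) + brown(1) + frost(1) = 5
Total: 4 + 5 + 5 = 14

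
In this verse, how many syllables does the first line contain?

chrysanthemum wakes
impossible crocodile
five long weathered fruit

The first line: chrysanthemum(4) + wakes(1) = 5

5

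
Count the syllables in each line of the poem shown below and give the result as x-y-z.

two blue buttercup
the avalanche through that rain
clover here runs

Line 1: "two blue buttercup": 1+1+3 = 5
Line 2: "the avalanche through that rain": 1+3+1+1+1 = 7
Line 3: "clover here runs": 2+1+1 = 4

5-7-4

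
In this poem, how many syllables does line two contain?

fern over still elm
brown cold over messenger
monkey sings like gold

Line two: brown(1) + cold(1) + over(2) + messenger(3) = 7

7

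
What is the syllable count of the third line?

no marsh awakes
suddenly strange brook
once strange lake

3

The third line: once (1), strange (1), lake (1) → 3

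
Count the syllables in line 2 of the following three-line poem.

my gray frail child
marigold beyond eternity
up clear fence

Line 2: "marigold beyond eternity": 3+2+4 = 9

9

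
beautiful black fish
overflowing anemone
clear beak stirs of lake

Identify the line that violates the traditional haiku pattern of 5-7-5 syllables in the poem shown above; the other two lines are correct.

Line 1: "beautiful black fish": 3+1+1 = 5 ✓
Line 2: "overflowing anemone": 4+4 = 8 (expected 7)
Line 3: "clear beak stirs of lake": 1+1+1+1+1 = 5 ✓

Line 2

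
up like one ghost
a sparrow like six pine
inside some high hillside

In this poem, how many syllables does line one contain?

Line one: up (1), like (1), one (1), ghost (1) → 4

4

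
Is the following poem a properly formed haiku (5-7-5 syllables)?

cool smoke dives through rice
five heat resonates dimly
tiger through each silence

No

Line 1: "cool smoke dives through rice": 1+1+1+1+1 = 5 ✓
Line 2: "five heat resonates dimly": 1+1+3+2 = 7 ✓
Line 3: "tiger through each silence": 2+1+1+2 = 6 (expected 5)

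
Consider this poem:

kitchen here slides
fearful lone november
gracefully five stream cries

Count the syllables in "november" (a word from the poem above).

3

"november" has 3 syllables.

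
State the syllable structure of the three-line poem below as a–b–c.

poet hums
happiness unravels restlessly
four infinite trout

3–9–5

Line 1: poet (2), hums (1) → 3
Line 2: happiness (3), unravels (3), restlessly (3) → 9
Line 3: four (1), infinite (3), trout (1) → 5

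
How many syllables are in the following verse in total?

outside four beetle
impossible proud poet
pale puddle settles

17

Line 1: outside (2), four (1), beetle (2) → 5
Line 2: impossible (4), proud (1), poet (2) → 7
Line 3: pale (1), puddle (2), settles (2) → 5
Total: 5 + 7 + 5 = 17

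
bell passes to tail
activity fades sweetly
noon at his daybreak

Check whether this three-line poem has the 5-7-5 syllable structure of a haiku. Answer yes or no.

Line 1: "bell passes to tail": 1+2+1+1 = 5 ✓
Line 2: "activity fades sweetly": 4+1+2 = 7 ✓
Line 3: "noon at his daybreak": 1+1+1+2 = 5 ✓

Yes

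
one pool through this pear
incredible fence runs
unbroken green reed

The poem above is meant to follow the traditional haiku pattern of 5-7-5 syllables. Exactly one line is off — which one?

Line 2

Line 1: one (1), pool (1), through (1), this (1), pear (1) → 5 ✓
Line 2: incredible (4), fence (1), runs (1) → 6 (expected 7)
Line 3: unbroken (3), green (1), reed (1) → 5 ✓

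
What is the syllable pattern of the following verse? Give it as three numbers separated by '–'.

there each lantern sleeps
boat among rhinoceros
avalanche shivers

5–7–5

Line 1: "there each lantern sleeps": 1+1+2+1 = 5
Line 2: "boat among rhinoceros": 1+2+4 = 7
Line 3: "avalanche shivers": 3+2 = 5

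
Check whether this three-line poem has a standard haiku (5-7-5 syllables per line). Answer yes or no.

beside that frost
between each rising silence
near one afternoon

No

Line 1: beside(2) + that(1) + frost(1) = 4 (expected 5)
Line 2: between(2) + each(1) + rising(2) + silence(2) = 7 ✓
Line 3: near(1) + one(1) + afternoon(3) = 5 ✓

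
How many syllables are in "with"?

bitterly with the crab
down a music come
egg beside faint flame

"with" has 1 syllable.

1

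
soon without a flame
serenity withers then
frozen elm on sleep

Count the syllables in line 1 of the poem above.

5

Line 1: soon (1), without (2), a (1), flame (1) → 5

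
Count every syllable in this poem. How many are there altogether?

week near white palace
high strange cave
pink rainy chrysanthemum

Line 1: week (1), near (1), white (1), palace (2) → 5
Line 2: high (1), strange (1), cave (1) → 3
Line 3: pink (1), rainy (2), chrysanthemum (4) → 7
Total: 5 + 3 + 7 = 15

15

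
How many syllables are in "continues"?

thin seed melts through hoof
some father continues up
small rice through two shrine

3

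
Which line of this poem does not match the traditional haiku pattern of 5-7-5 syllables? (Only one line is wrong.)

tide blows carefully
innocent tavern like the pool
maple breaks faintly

Line 1: "tide blows carefully": 1+1+3 = 5 ✓
Line 2: "innocent tavern like the pool": 3+2+1+1+1 = 8 (expected 7)
Line 3: "maple breaks faintly": 2+1+2 = 5 ✓

The second line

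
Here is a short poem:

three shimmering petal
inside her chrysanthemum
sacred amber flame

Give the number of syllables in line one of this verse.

6

Line one: three (1), shimmering (3), petal (2) → 6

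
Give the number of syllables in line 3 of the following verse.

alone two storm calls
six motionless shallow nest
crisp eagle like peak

5

Line 3: crisp(1) + eagle(2) + like(1) + peak(1) = 5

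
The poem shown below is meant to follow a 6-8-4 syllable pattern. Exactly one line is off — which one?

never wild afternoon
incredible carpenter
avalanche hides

The second line

Line 1: never(2) + wild(1) + afternoon(3) = 6 ✓
Line 2: incredible(4) + carpenter(3) = 7 (expected 8)
Line 3: avalanche(3) + hides(1) = 4 ✓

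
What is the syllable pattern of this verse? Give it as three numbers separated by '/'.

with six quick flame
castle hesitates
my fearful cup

4/5/4

Line 1: "with six quick flame": 1+1+1+1 = 4
Line 2: "castle hesitates": 2+3 = 5
Line 3: "my fearful cup": 1+2+1 = 4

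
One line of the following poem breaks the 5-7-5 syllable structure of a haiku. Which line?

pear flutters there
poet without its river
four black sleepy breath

Line 1: "pear flutters there": 1+2+1 = 4 (expected 5)
Line 2: "poet without its river": 2+2+1+2 = 7 ✓
Line 3: "four black sleepy breath": 1+1+2+1 = 5 ✓

The first line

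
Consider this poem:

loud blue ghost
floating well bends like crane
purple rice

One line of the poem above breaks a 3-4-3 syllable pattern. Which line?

The second line

Line 1: loud (1), blue (1), ghost (1) → 3 ✓
Line 2: floating (2), well (1), bends (1), like (1), crane (1) → 6 (expected 4)
Line 3: purple (2), rice (1) → 3 ✓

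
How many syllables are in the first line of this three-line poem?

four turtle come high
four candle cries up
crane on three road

5

The first line: four(1) + turtle(2) + come(1) + high(1) = 5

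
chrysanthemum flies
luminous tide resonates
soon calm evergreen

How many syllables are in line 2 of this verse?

7

Line 2: luminous(3) + tide(1) + resonates(3) = 7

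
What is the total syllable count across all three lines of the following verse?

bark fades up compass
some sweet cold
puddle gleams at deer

Line 1: bark(1) + fades(1) + up(1) + compass(2) = 5
Line 2: some(1) + sweet(1) + cold(1) = 3
Line 3: puddle(2) + gleams(1) + at(1) + deer(1) = 5
Total: 5 + 3 + 5 = 13

13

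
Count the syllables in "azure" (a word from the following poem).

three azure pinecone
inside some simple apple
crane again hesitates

2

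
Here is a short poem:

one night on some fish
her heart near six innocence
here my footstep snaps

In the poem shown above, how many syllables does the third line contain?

The third line: here (1), my (1), footstep (2), snaps (1) → 5

5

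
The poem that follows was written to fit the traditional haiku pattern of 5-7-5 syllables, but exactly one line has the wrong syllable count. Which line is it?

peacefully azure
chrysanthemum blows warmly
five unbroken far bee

The third line

Line 1: peacefully (3), azure (2) → 5 ✓
Line 2: chrysanthemum (4), blows (1), warmly (2) → 7 ✓
Line 3: five (1), unbroken (3), far (1), bee (1) → 6 (expected 5)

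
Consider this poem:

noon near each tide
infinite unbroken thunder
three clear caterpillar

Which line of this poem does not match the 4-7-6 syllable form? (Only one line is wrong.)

Line 2

Line 1: noon(1) + near(1) + each(1) + tide(1) = 4 ✓
Line 2: infinite(3) + unbroken(3) + thunder(2) = 8 (expected 7)
Line 3: three(1) + clear(1) + caterpillar(4) = 6 ✓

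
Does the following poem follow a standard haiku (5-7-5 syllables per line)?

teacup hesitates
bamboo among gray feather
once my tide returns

Yes

Line 1: teacup (2), hesitates (3) → 5 ✓
Line 2: bamboo (2), among (2), gray (1), feather (2) → 7 ✓
Line 3: once (1), my (1), tide (1), returns (2) → 5 ✓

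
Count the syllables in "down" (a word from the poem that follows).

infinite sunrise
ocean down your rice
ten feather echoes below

1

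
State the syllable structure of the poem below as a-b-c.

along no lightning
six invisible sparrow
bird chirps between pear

5-7-5

Line 1: "along no lightning": 2+1+2 = 5
Line 2: "six invisible sparrow": 1+4+2 = 7
Line 3: "bird chirps between pear": 1+1+2+1 = 5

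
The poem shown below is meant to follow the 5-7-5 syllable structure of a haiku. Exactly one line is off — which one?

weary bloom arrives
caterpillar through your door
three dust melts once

The third line

Line 1: weary (2), bloom (1), arrives (2) → 5 ✓
Line 2: caterpillar (4), through (1), your (1), door (1) → 7 ✓
Line 3: three (1), dust (1), melts (1), once (1) → 4 (expected 5)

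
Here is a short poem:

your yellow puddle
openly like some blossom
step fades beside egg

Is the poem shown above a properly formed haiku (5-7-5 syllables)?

Line 1: your (1), yellow (2), puddle (2) → 5 ✓
Line 2: openly (3), like (1), some (1), blossom (2) → 7 ✓
Line 3: step (1), fades (1), beside (2), egg (1) → 5 ✓

Yes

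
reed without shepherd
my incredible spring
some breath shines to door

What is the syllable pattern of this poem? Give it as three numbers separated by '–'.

Line 1: reed (1), without (2), shepherd (2) → 5
Line 2: my (1), incredible (4), spring (1) → 6
Line 3: some (1), breath (1), shines (1), to (1), door (1) → 5

5–6–5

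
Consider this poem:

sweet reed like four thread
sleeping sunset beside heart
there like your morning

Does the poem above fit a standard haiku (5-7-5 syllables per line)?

Line 1: "sweet reed like four thread": 1+1+1+1+1 = 5 ✓
Line 2: "sleeping sunset beside heart": 2+2+2+1 = 7 ✓
Line 3: "there like your morning": 1+1+1+2 = 5 ✓

Yes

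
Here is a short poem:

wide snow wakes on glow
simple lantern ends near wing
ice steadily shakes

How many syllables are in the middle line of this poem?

7

The middle line: simple(2) + lantern(2) + ends(1) + near(1) + wing(1) = 7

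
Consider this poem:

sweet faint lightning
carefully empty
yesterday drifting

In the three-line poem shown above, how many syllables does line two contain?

Line two: carefully(3) + empty(2) = 5

5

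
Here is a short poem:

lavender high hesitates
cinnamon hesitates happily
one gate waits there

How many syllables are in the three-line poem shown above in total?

20

Line 1: lavender (3), high (1), hesitates (3) → 7
Line 2: cinnamon (3), hesitates (3), happily (3) → 9
Line 3: one (1), gate (1), waits (1), there (1) → 4
Total: 7 + 9 + 4 = 20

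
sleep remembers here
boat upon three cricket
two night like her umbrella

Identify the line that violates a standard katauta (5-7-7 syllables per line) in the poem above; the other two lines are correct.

Line 1: "sleep remembers here": 1+3+1 = 5 ✓
Line 2: "boat upon three cricket": 1+2+1+2 = 6 (expected 7)
Line 3: "two night like her umbrella": 1+1+1+1+3 = 7 ✓

The second line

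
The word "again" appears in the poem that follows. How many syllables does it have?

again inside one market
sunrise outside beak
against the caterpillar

2

"again" has 2 syllables.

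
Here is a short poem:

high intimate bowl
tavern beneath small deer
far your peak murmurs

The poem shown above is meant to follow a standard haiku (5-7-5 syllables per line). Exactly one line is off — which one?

Line 1: high(1) + intimate(3) + bowl(1) = 5 ✓
Line 2: tavern(2) + beneath(2) + small(1) + deer(1) = 6 (expected 7)
Line 3: far(1) + your(1) + peak(1) + murmurs(2) = 5 ✓

The second line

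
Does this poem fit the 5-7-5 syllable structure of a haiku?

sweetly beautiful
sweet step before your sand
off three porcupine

No

Line 1: sweetly (2), beautiful (3) → 5 ✓
Line 2: sweet (1), step (1), before (2), your (1), sand (1) → 6 (expected 7)
Line 3: off (1), three (1), porcupine (3) → 5 ✓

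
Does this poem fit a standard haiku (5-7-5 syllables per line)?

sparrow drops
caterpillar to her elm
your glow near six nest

No

Line 1: sparrow(2) + drops(1) = 3 (expected 5)
Line 2: caterpillar(4) + to(1) + her(1) + elm(1) = 7 ✓
Line 3: your(1) + glow(1) + near(1) + six(1) + nest(1) = 5 ✓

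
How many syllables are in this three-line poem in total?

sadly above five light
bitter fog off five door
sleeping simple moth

17

Line 1: sadly (2), above (2), five (1), light (1) → 6
Line 2: bitter (2), fog (1), off (1), five (1), door (1) → 6
Line 3: sleeping (2), simple (2), moth (1) → 5
Total: 6 + 6 + 5 = 17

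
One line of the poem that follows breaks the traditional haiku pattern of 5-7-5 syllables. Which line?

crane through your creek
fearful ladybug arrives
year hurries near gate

Line 1: crane (1), through (1), your (1), creek (1) → 4 (expected 5)
Line 2: fearful (2), ladybug (3), arrives (2) → 7 ✓
Line 3: year (1), hurries (2), near (1), gate (1) → 5 ✓

The first line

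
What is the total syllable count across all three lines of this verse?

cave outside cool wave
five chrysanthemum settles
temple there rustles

Line 1: cave(1) + outside(2) + cool(1) + wave(1) = 5
Line 2: five(1) + chrysanthemum(4) + settles(2) = 7
Line 3: temple(2) + there(1) + rustles(2) = 5
Total: 5 + 7 + 5 = 17

17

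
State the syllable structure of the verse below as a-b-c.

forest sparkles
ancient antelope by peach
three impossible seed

Line 1: forest(2) + sparkles(2) = 4
Line 2: ancient(2) + antelope(3) + by(1) + peach(1) = 7
Line 3: three(1) + impossible(4) + seed(1) = 6

4-7-6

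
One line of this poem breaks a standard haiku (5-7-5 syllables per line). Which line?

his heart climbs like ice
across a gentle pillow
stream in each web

Line 1: his (1), heart (1), climbs (1), like (1), ice (1) → 5 ✓
Line 2: across (2), a (1), gentle (2), pillow (2) → 7 ✓
Line 3: stream (1), in (1), each (1), web (1) → 4 (expected 5)

The third line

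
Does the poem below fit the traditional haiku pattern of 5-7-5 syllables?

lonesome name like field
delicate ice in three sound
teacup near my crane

Yes

Line 1: lonesome(2) + name(1) + like(1) + field(1) = 5 ✓
Line 2: delicate(3) + ice(1) + in(1) + three(1) + sound(1) = 7 ✓
Line 3: teacup(2) + near(1) + my(1) + crane(1) = 5 ✓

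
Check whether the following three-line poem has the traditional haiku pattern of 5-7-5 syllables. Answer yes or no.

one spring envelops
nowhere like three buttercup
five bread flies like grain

Yes

Line 1: "one spring envelops": 1+1+3 = 5 ✓
Line 2: "nowhere like three buttercup": 2+1+1+3 = 7 ✓
Line 3: "five bread flies like grain": 1+1+1+1+1 = 5 ✓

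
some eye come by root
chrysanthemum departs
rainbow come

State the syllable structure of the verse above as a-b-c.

5-6-3

Line 1: some(1) + eye(1) + come(1) + by(1) + root(1) = 5
Line 2: chrysanthemum(4) + departs(2) = 6
Line 3: rainbow(2) + come(1) = 3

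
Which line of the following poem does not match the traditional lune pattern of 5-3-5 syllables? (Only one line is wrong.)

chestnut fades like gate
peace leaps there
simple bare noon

The third line

Line 1: "chestnut fades like gate": 2+1+1+1 = 5 ✓
Line 2: "peace leaps there": 1+1+1 = 3 ✓
Line 3: "simple bare noon": 2+1+1 = 4 (expected 5)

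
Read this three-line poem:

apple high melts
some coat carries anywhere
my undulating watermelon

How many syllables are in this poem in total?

Line 1: apple (2), high (1), melts (1) → 4
Line 2: some (1), coat (1), carries (2), anywhere (3) → 7
Line 3: my (1), undulating (4), watermelon (4) → 9
Total: 4 + 7 + 9 = 20

20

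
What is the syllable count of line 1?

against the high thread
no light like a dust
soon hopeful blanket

Line 1: "against the high thread": 2+1+1+1 = 5

5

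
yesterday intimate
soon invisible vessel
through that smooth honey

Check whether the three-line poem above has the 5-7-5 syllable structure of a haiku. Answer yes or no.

Line 1: yesterday(3) + intimate(3) = 6 (expected 5)
Line 2: soon(1) + invisible(4) + vessel(2) = 7 ✓
Line 3: through(1) + that(1) + smooth(1) + honey(2) = 5 ✓

No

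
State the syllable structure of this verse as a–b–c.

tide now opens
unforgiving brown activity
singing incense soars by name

Line 1: "tide now opens": 1+1+2 = 4
Line 2: "unforgiving brown activity": 4+1+4 = 9
Line 3: "singing incense soars by name": 2+2+1+1+1 = 7

4–9–7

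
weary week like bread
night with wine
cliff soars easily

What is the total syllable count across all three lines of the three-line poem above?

13

Line 1: "weary week like bread": 2+1+1+1 = 5
Line 2: "night with wine": 1+1+1 = 3
Line 3: "cliff soars easily": 1+1+3 = 5
Total: 5 + 3 + 5 = 13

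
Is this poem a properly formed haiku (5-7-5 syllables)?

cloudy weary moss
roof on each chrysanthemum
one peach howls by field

Yes

Line 1: cloudy(2) + weary(2) + moss(1) = 5 ✓
Line 2: roof(1) + on(1) + each(1) + chrysanthemum(4) = 7 ✓
Line 3: one(1) + peach(1) + howls(1) + by(1) + field(1) = 5 ✓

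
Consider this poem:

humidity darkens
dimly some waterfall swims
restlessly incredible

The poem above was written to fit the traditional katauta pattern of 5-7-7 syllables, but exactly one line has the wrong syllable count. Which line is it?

The first line

Line 1: humidity(4) + darkens(2) = 6 (expected 5)
Line 2: dimly(2) + some(1) + waterfall(3) + swims(1) = 7 ✓
Line 3: restlessly(3) + incredible(4) = 7 ✓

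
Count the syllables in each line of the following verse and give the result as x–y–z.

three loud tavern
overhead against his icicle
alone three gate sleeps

4–9–5

Line 1: three(1) + loud(1) + tavern(2) = 4
Line 2: overhead(3) + against(2) + his(1) + icicle(3) = 9
Line 3: alone(2) + three(1) + gate(1) + sleeps(1) = 5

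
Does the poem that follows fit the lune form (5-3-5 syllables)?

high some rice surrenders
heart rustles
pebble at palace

Line 1: high(1) + some(1) + rice(1) + surrenders(3) = 6 (expected 5)
Line 2: heart(1) + rustles(2) = 3 ✓
Line 3: pebble(2) + at(1) + palace(2) = 5 ✓

No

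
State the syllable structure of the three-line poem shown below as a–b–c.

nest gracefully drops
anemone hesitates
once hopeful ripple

5–7–5

Line 1: nest (1), gracefully (3), drops (1) → 5
Line 2: anemone (4), hesitates (3) → 7
Line 3: once (1), hopeful (2), ripple (2) → 5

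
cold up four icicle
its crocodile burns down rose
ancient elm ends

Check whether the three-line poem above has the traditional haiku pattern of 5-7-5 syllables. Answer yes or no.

Line 1: cold(1) + up(1) + four(1) + icicle(3) = 6 (expected 5)
Line 2: its(1) + crocodile(3) + burns(1) + down(1) + rose(1) = 7 ✓
Line 3: ancient(2) + elm(1) + ends(1) = 4 (expected 5)

No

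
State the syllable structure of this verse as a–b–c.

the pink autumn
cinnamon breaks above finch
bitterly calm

Line 1: "the pink autumn": 1+1+2 = 4
Line 2: "cinnamon breaks above finch": 3+1+2+1 = 7
Line 3: "bitterly calm": 3+1 = 4

4–7–4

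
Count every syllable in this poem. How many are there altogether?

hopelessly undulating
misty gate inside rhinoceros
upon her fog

Line 1: "hopelessly undulating": 3+4 = 7
Line 2: "misty gate inside rhinoceros": 2+1+2+4 = 9
Line 3: "upon her fog": 2+1+1 = 4
Total: 7 + 9 + 4 = 20

20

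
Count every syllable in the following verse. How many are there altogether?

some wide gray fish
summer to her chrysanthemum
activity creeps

17

Line 1: "some wide gray fish": 1+1+1+1 = 4
Line 2: "summer to her chrysanthemum": 2+1+1+4 = 8
Line 3: "activity creeps": 4+1 = 5
Total: 4 + 8 + 5 = 17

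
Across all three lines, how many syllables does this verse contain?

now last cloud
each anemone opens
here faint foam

Line 1: "now last cloud": 1+1+1 = 3
Line 2: "each anemone opens": 1+4+2 = 7
Line 3: "here faint foam": 1+1+1 = 3
Total: 3 + 7 + 3 = 13

13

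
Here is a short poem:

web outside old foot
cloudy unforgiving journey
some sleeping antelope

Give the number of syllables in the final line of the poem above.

6

The final line: some (1), sleeping (2), antelope (3) → 6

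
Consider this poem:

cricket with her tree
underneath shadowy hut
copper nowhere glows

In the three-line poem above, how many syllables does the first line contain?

5

The first line: "cricket with her tree": 2+1+1+1 = 5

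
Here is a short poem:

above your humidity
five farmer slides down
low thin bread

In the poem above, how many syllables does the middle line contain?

The middle line: five (1), farmer (2), slides (1), down (1) → 5

5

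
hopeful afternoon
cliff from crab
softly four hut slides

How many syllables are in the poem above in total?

Line 1: hopeful(2) + afternoon(3) = 5
Line 2: cliff(1) + from(1) + crab(1) = 3
Line 3: softly(2) + four(1) + hut(1) + slides(1) = 5
Total: 5 + 3 + 5 = 13

13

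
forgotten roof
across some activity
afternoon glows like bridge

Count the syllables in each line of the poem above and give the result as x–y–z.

4–7–6

Line 1: "forgotten roof": 3+1 = 4
Line 2: "across some activity": 2+1+4 = 7
Line 3: "afternoon glows like bridge": 3+1+1+1 = 6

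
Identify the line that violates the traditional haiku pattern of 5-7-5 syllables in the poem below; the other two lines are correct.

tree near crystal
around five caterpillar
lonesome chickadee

Line 1

Line 1: tree (1), near (1), crystal (2) → 4 (expected 5)
Line 2: around (2), five (1), caterpillar (4) → 7 ✓
Line 3: lonesome (2), chickadee (3) → 5 ✓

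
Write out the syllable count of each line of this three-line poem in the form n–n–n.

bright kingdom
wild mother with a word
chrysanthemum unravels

Line 1: bright(1) + kingdom(2) = 3
Line 2: wild(1) + mother(2) + with(1) + a(1) + word(1) = 6
Line 3: chrysanthemum(4) + unravels(3) = 7

3–6–7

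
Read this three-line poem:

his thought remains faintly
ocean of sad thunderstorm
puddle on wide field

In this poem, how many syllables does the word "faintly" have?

2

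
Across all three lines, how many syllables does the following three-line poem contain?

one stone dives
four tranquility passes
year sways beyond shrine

Line 1: one (1), stone (1), dives (1) → 3
Line 2: four (1), tranquility (4), passes (2) → 7
Line 3: year (1), sways (1), beyond (2), shrine (1) → 5
Total: 3 + 7 + 5 = 15

15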